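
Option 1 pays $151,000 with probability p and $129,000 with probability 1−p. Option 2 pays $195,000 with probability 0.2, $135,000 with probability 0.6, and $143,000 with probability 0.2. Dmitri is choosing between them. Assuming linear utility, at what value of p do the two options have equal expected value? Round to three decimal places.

EV(Option 2) = 0.2 × 195000 + 0.6 × 135000 + 0.2 × 143000 = 39000 + 81000 + 28600 = 148600
p·151000 + (1−p)·129000 = 148600
22000p + 129000 = 148600
p = (148600 − 129000) / 22000

p = 0.891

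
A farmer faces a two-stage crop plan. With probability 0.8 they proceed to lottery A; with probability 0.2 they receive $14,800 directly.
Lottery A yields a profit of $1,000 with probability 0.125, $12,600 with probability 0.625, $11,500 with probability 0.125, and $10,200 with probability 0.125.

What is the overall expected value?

EV(A) = 0.125 × 1000 + 0.625 × 12600 + 0.125 × 11500 + 0.125 × 10200 = 125 + 7875 + 1437.5 + 1275 = 10712.5
Branch B: 14800 (certain)
Overall = 0.8 × 10712.5 + 0.2 × 14800 = 8570 + 2960 = 11530

$11,530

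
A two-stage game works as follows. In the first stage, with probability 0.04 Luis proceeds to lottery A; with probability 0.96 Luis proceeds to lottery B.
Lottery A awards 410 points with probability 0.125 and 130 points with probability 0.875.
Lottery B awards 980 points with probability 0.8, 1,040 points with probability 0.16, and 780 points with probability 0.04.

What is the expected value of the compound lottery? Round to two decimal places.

EV(A) = 0.125 × 410 + 0.875 × 130 = 51.25 + 113.75 = 165
EV(B) = 0.8 × 980 + 0.16 × 1040 + 0.04 × 780 = 784 + 166.4 + 31.2 = 981.6
Overall = 0.04 × 165 + 0.96 × 981.6 = 6.6 + 942.336 = 948.936

948.94 points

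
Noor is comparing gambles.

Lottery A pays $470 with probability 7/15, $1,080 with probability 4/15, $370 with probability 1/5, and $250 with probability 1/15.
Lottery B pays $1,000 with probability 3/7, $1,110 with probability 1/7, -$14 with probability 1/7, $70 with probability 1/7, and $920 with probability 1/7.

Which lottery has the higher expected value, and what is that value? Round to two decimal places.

Lottery B ($726.57)

Lottery A = 7/15 × 470 + 4/15 × 1080 + 1/5 × 370 + 1/15 × 250 = 219.3333 + 288 + 74 + 16.6667 = 598
Lottery B = 3/7 × 1000 + 1/7 × 1110 + 1/7 × (-14) + 1/7 × 70 + 1/7 × 920 = 428.5714 + 158.5714 − 2 + 10 + 131.4286 = 726.5714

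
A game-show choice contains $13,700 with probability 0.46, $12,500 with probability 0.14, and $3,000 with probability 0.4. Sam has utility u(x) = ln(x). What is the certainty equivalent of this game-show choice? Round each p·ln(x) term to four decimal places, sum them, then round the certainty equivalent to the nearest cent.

$7,367.25

E[u] = 0.46·ln(13700) + 0.14·ln(12500) + 0.4·ln(3000) = 4.3816 + 1.3207 + 3.2025 = 8.9048
CE = e^8.9048 ≈ 7367.25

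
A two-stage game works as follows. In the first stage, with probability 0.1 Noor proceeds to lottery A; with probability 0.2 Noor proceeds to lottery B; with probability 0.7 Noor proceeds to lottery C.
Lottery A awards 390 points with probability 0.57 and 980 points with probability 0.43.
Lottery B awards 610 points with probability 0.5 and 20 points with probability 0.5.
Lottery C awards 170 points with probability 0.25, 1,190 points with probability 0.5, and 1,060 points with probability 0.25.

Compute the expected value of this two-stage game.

EV(A) = 0.57 × 390 + 0.43 × 980 = 222.3 + 421.4 = 643.7
EV(B) = 0.5 × 610 + 0.5 × 20 = 305 + 10 = 315
EV(C) = 0.25 × 170 + 0.5 × 1190 + 0.25 × 1060 = 42.5 + 595 + 265 = 902.5
Overall = 0.1 × 643.7 + 0.2 × 315 + 0.7 × 902.5 = 64.37 + 63 + 631.75 = 759.12

759.12 points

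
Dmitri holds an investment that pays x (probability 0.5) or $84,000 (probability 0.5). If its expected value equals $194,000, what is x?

0.5·x + 0.5·84000 = 194000
0.5·x = 194000 − 42000 = 152000
x = 152000 / 0.5 = 304000

x = $304,000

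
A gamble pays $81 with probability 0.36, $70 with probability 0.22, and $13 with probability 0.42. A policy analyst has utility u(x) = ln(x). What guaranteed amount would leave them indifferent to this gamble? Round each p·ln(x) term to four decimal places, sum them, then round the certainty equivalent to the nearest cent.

$36.38

E[u] = 0.36·ln(81) + 0.22·ln(70) + 0.42·ln(13) = 1.5820 + 0.9347 + 1.0773 = 3.5940
CE = e^3.5940 ≈ 36.38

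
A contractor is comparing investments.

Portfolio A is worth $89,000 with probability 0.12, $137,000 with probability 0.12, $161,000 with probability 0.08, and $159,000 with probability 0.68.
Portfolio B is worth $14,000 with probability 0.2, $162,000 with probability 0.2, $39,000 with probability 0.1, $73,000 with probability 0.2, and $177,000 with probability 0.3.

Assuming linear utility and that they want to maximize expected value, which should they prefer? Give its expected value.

Portfolio A ($148,120)

Portfolio A = 0.12 × 89000 + 0.12 × 137000 + 0.08 × 161000 + 0.68 × 159000 = 10680 + 16440 + 12880 + 108120 = 148120
Portfolio B = 0.2 × 14000 + 0.2 × 162000 + 0.1 × 39000 + 0.2 × 73000 + 0.3 × 177000 = 2800 + 32400 + 3900 + 14600 + 53100 = 106800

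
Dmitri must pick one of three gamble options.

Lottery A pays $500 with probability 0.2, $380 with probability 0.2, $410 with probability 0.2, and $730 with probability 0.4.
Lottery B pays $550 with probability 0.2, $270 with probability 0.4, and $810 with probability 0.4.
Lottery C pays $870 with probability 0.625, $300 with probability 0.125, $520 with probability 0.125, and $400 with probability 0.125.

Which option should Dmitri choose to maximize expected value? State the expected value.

Lottery A = 0.2 × 500 + 0.2 × 380 + 0.2 × 410 + 0.4 × 730 = 100 + 76 + 82 + 292 = 550
Lottery B = 0.2 × 550 + 0.4 × 270 + 0.4 × 810 = 110 + 108 + 324 = 542
Lottery C = 0.625 × 870 + 0.125 × 300 + 0.125 × 520 + 0.125 × 400 = 543.75 + 37.5 + 65 + 50 = 696.25

Lottery C ($696.25)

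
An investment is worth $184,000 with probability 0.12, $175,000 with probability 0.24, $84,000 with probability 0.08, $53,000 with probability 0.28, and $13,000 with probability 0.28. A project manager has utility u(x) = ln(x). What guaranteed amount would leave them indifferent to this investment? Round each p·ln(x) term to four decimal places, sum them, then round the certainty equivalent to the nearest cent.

E[u] = 0.12·ln(184000) + 0.24·ln(175000) + 0.08·ln(84000) + 0.28·ln(53000) + 0.28·ln(13000) = 1.4547 + 2.8974 + 0.9071 + 3.0459 + 2.6524 = 10.9575
CE = e^10.9575 ≈ 57382.81

$57,382.81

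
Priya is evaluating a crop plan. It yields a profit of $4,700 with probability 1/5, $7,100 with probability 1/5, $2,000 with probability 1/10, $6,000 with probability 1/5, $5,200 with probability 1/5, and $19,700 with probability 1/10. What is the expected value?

$6,770

EV = 1/5 × 4700 + 1/5 × 7100 + 1/10 × 2000 + 1/5 × 6000 + 1/5 × 5200 + 1/10 × 19700 = 940 + 1420 + 200 + 1200 + 1040 + 1970 = 6770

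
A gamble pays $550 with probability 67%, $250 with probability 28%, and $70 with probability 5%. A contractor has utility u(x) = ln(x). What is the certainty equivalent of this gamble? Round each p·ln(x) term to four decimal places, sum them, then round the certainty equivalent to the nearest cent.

E[u] = 0.67·ln(550) + 0.28·ln(250) + 0.05·ln(70) = 4.2276 + 1.5460 + 0.2124 = 5.9860
CE = e^5.9860 ≈ 397.82

$397.82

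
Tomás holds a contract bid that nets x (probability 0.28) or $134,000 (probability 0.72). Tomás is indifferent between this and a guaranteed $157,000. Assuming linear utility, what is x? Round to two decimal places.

0.28·x + 0.72·134000 = 157000
0.28·x = 157000 − 96480 = 60520
x = 60520 / 0.28 = 216142.8571

x = $216,142.86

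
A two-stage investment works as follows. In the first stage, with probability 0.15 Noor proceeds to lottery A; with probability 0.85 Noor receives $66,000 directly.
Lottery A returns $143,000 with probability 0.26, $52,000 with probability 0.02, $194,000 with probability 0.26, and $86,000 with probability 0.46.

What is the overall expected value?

EV(A) = 0.26 × 143000 + 0.02 × 52000 + 0.26 × 194000 + 0.46 × 86000 = 37180 + 1040 + 50440 + 39560 = 128220
Branch B: 66000 (certain)
Overall = 0.15 × 128220 + 0.85 × 66000 = 19233 + 56100 = 75333

$75,333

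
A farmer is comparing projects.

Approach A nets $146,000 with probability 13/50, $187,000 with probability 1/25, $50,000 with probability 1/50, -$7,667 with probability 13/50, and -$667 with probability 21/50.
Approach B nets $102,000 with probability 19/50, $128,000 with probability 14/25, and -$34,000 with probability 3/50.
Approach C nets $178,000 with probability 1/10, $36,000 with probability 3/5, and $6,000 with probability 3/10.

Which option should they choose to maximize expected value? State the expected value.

Approach A = 13/50 × 146000 + 1/25 × 187000 + 1/50 × 50000 + 13/50 × (-7667) + 21/50 × (-667) = 37960 + 7480 + 1000 − 1993.42 − 280.14 = 44166.44
Approach B = 19/50 × 102000 + 14/25 × 128000 + 3/50 × (-34000) = 38760 + 71680 − 2040 = 108400
Approach C = 1/10 × 178000 + 3/5 × 36000 + 3/10 × 6000 = 17800 + 21600 + 1800 = 41200

Approach B ($108,400)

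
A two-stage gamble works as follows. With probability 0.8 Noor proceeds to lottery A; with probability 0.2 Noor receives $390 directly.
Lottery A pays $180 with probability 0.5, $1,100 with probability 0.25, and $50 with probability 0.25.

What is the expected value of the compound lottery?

$380

EV(A) = 0.5 × 180 + 0.25 × 1100 + 0.25 × 50 = 90 + 275 + 12.5 = 377.5
Branch B: 390 (certain)
Overall = 0.8 × 377.5 + 0.2 × 390 = 302 + 78 = 380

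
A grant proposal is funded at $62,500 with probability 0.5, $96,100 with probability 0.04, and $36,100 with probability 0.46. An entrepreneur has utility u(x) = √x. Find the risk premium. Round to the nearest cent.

$1,164.96

E[u] = 0.5·√62500 + 0.04·√96100 + 0.46·√36100 = 0.5·250 + 0.04·310 + 0.46·190 = 224.8
CE = (224.8)² = 50535.04
Risk premium = EV − CE = 51700 − 50535.04 = 1164.96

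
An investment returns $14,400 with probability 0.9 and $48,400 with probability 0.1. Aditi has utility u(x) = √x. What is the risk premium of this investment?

$900

E[u] = 0.9·√14400 + 0.1·√48400 = 0.9·120 + 0.1·220 = 130
CE = (130)² = 16900
Risk premium = EV − CE = 17800 − 16900 = 900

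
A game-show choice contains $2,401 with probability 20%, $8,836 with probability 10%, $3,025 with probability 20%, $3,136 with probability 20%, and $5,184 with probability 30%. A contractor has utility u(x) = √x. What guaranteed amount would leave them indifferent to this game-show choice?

$3,969

E[u] = 0.2·√2401 + 0.1·√8836 + 0.2·√3025 + 0.2·√3136 + 0.3·√5184 = 0.2·49 + 0.1·94 + 0.2·55 + 0.2·56 + 0.3·72 = 63
CE = (63)² = 3969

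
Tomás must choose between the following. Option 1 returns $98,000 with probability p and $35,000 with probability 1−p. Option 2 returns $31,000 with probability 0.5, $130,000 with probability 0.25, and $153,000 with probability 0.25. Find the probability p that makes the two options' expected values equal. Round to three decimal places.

p = 0.813

EV(Option 2) = 0.5 × 31000 + 0.25 × 130000 + 0.25 × 153000 = 15500 + 32500 + 38250 = 86250
p·98000 + (1−p)·35000 = 86250
63000p + 35000 = 86250
p = (86250 − 35000) / 63000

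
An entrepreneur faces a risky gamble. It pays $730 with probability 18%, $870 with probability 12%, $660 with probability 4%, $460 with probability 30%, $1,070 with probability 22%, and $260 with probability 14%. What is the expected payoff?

$672

EV = 0.18 × 730 + 0.12 × 870 + 0.04 × 660 + 0.3 × 460 + 0.22 × 1070 + 0.14 × 260 = 131.4 + 104.4 + 26.4 + 138 + 235.4 + 36.4 = 672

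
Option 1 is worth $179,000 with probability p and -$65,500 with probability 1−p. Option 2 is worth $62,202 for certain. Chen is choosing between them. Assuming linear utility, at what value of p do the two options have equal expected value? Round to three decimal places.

p = 0.522

p·179000 + (1−p)·(-65500) = 62202
244500p − 65500 = 62202
p = (62202 + 65500) / 244500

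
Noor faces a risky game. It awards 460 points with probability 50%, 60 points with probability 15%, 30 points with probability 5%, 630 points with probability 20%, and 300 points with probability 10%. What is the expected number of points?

396.5 points

EV = 0.5 × 460 + 0.15 × 60 + 0.05 × 30 + 0.2 × 630 + 0.1 × 300 = 230 + 9 + 1.5 + 126 + 30 = 396.5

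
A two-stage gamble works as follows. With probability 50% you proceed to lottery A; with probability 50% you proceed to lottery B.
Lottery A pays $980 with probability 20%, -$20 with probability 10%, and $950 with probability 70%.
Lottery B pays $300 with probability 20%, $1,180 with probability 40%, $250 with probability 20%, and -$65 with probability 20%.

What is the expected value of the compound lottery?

$714

EV(A) = 0.2 × 980 + 0.1 × (-20) + 0.7 × 950 = 196 − 2 + 665 = 859
EV(B) = 0.2 × 300 + 0.4 × 1180 + 0.2 × 250 + 0.2 × (-65) = 60 + 472 + 50 − 13 = 569
Overall = 0.5 × 859 + 0.5 × 569 = 429.5 + 284.5 = 714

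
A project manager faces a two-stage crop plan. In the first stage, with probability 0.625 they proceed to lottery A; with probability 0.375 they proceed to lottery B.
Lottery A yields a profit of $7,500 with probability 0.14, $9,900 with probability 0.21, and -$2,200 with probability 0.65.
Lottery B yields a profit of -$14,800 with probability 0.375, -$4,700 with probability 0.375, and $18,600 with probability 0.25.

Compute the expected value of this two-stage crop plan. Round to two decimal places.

$63.44

EV(A) = 0.14 × 7500 + 0.21 × 9900 + 0.65 × (-2200) = 1050 + 2079 − 1430 = 1699
EV(B) = 0.375 × (-14800) + 0.375 × (-4700) + 0.25 × 18600 = -5550 − 1762.5 + 4650 = -2662.5
Overall = 0.625 × 1699 + 0.375 × (-2662.5) = 1061.875 − 998.4375 = 63.4375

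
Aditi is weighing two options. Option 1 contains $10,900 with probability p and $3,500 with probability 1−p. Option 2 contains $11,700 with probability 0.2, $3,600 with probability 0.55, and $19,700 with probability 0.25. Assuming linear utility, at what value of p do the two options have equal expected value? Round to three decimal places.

p = 0.776

EV(Option 2) = 0.2 × 11700 + 0.55 × 3600 + 0.25 × 19700 = 2340 + 1980 + 4925 = 9245
p·10900 + (1−p)·3500 = 9245
7400p + 3500 = 9245
p = (9245 − 3500) / 7400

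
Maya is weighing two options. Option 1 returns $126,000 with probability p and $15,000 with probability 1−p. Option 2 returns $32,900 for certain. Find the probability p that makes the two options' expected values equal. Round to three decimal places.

p = 0.161

p·126000 + (1−p)·15000 = 32900
111000p + 15000 = 32900
p = (32900 − 15000) / 111000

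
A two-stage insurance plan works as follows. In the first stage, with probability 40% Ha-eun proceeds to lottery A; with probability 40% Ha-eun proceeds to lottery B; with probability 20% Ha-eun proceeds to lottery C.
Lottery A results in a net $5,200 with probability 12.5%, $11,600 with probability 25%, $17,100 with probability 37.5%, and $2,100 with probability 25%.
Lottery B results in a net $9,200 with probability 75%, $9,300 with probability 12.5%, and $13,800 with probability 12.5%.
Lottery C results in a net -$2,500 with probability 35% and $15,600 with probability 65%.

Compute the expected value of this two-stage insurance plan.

$9,963

EV(A) = 0.125 × 5200 + 0.25 × 11600 + 0.375 × 17100 + 0.25 × 2100 = 650 + 2900 + 6412.5 + 525 = 10487.5
EV(B) = 0.75 × 9200 + 0.125 × 9300 + 0.125 × 13800 = 6900 + 1162.5 + 1725 = 9787.5
EV(C) = 0.35 × (-2500) + 0.65 × 15600 = -875 + 10140 = 9265
Overall = 0.4 × 10487.5 + 0.4 × 9787.5 + 0.2 × 9265 = 4195 + 3915 + 1853 = 9963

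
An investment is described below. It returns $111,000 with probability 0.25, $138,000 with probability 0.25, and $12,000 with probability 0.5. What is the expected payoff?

$68,250

EV = 0.25 × 111000 + 0.25 × 138000 + 0.5 × 12000 = 27750 + 34500 + 6000 = 68250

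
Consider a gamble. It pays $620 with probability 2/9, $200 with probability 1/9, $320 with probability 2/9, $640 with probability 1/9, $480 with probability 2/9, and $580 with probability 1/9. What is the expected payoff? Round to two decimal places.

$473.33

EV = 2/9 × 620 + 1/9 × 200 + 2/9 × 320 + 1/9 × 640 + 2/9 × 480 + 1/9 × 580 = 137.7778 + 22.2222 + 71.1111 + 71.1111 + 106.6667 + 64.4444 = 473.3333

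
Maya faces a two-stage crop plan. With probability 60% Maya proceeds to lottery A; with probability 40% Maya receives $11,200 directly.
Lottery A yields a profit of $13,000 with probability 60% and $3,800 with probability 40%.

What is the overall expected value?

$10,072

EV(A) = 0.6 × 13000 + 0.4 × 3800 = 7800 + 1520 = 9320
Branch B: 11200 (certain)
Overall = 0.6 × 9320 + 0.4 × 11200 = 5592 + 4480 = 10072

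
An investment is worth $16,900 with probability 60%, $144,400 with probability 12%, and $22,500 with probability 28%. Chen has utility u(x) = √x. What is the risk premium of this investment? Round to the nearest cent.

E[u] = 0.6·√16900 + 0.12·√144400 + 0.28·√22500 = 0.6·130 + 0.12·380 + 0.28·150 = 165.6
CE = (165.6)² = 27423.36
Risk premium = EV − CE = 33768 − 27423.36 = 6344.64

$6,344.64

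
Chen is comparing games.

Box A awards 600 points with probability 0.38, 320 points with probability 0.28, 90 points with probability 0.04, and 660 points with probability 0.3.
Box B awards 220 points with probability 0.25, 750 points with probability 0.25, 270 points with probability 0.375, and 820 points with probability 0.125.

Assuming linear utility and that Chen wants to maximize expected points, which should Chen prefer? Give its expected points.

Box A (519.2 points)

Box A = 0.38 × 600 + 0.28 × 320 + 0.04 × 90 + 0.3 × 660 = 228 + 89.6 + 3.6 + 198 = 519.2
Box B = 0.25 × 220 + 0.25 × 750 + 0.375 × 270 + 0.125 × 820 = 55 + 187.5 + 101.25 + 102.5 = 446.25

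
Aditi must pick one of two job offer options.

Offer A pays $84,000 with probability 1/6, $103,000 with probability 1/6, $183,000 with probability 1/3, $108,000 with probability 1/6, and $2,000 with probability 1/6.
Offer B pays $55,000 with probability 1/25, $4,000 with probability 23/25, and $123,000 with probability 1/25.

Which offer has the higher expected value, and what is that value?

Offer A = 1/6 × 84000 + 1/6 × 103000 + 1/3 × 183000 + 1/6 × 108000 + 1/6 × 2000 = 14000 + 17166.6667 + 61000 + 18000 + 333.3333 = 110500
Offer B = 1/25 × 55000 + 23/25 × 4000 + 1/25 × 123000 = 2200 + 3680 + 4920 = 10800

Offer A ($110,500)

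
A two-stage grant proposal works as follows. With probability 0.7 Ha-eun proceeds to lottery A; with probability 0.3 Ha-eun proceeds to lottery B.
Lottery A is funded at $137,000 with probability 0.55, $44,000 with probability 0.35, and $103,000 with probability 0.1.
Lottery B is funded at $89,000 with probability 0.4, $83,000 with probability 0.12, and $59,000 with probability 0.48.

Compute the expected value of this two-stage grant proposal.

$92,899

EV(A) = 0.55 × 137000 + 0.35 × 44000 + 0.1 × 103000 = 75350 + 15400 + 10300 = 101050
EV(B) = 0.4 × 89000 + 0.12 × 83000 + 0.48 × 59000 = 35600 + 9960 + 28320 = 73880
Overall = 0.7 × 101050 + 0.3 × 73880 = 70735 + 22164 = 92899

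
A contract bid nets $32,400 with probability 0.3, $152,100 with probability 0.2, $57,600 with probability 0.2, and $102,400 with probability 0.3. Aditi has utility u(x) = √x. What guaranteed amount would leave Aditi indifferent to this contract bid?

E[u] = 0.3·√32400 + 0.2·√152100 + 0.2·√57600 + 0.3·√102400 = 0.3·180 + 0.2·390 + 0.2·240 + 0.3·320 = 276
CE = (276)² = 76176

$76,176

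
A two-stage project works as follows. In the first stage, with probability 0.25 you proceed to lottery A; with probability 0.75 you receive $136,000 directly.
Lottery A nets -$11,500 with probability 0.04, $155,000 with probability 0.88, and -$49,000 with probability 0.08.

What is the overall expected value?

EV(A) = 0.04 × (-11500) + 0.88 × 155000 + 0.08 × (-49000) = -460 + 136400 − 3920 = 132020
Branch B: 136000 (certain)
Overall = 0.25 × 132020 + 0.75 × 136000 = 33005 + 102000 = 135005

$135,005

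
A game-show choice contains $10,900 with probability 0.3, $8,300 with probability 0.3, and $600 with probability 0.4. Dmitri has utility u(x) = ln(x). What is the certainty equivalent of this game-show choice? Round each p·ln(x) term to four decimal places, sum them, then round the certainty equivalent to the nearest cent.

$3,149.50

E[u] = 0.3·ln(10900) + 0.3·ln(8300) + 0.4·ln(600) = 2.7890 + 2.7072 + 2.5588 = 8.0550
CE = e^8.0550 ≈ 3149.50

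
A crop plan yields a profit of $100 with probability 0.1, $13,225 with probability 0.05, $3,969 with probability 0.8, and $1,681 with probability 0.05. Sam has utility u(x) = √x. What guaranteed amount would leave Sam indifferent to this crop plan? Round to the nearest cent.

$3,504.64

E[u] = 0.1·√100 + 0.05·√13225 + 0.8·√3969 + 0.05·√1681 = 0.1·10 + 0.05·115 + 0.8·63 + 0.05·41 = 59.2
CE = (59.2)² = 3504.64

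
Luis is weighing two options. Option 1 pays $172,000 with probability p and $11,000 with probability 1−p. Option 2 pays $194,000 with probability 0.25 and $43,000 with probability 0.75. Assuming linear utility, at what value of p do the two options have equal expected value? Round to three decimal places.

p = 0.433

EV(Option 2) = 0.25 × 194000 + 0.75 × 43000 = 48500 + 32250 = 80750
p·172000 + (1−p)·11000 = 80750
161000p + 11000 = 80750
p = (80750 − 11000) / 161000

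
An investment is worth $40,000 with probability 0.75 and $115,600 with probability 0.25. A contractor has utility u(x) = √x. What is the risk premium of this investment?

E[u] = 0.75·√40000 + 0.25·√115600 = 0.75·200 + 0.25·340 = 235
CE = (235)² = 55225
Risk premium = EV − CE = 58900 − 55225 = 3675

$3,675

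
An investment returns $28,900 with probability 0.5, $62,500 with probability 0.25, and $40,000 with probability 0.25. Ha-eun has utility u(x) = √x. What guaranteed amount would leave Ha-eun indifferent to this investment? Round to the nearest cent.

$39,006.25

E[u] = 0.5·√28900 + 0.25·√62500 + 0.25·√40000 = 0.5·170 + 0.25·250 + 0.25·200 = 197.5
CE = (197.5)² = 39006.25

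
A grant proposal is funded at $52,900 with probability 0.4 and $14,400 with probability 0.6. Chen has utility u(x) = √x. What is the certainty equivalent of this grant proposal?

$26,896

E[u] = 0.4·√52900 + 0.6·√14400 = 0.4·230 + 0.6·120 = 164
CE = (164)² = 26896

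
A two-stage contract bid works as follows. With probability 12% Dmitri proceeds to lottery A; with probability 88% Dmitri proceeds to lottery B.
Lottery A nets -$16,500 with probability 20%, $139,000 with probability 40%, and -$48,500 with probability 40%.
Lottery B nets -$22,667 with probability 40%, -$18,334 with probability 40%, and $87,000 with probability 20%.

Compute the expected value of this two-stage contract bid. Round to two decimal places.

$4,827.65

EV(A) = 0.2 × (-16500) + 0.4 × 139000 + 0.4 × (-48500) = -3300 + 55600 − 19400 = 32900
EV(B) = 0.4 × (-22667) + 0.4 × (-18334) + 0.2 × 87000 = -9066.8 − 7333.6 + 17400 = 999.6
Overall = 0.12 × 32900 + 0.88 × 999.6 = 3948 + 879.648 = 4827.648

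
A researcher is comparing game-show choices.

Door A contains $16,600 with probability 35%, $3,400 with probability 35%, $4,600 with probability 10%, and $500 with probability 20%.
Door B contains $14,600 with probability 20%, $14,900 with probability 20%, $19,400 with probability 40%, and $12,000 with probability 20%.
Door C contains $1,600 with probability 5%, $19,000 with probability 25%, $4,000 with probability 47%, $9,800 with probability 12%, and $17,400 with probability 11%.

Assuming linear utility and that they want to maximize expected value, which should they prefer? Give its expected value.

Door A = 0.35 × 16600 + 0.35 × 3400 + 0.1 × 4600 + 0.2 × 500 = 5810 + 1190 + 460 + 100 = 7560
Door B = 0.2 × 14600 + 0.2 × 14900 + 0.4 × 19400 + 0.2 × 12000 = 2920 + 2980 + 7760 + 2400 = 16060
Door C = 0.05 × 1600 + 0.25 × 19000 + 0.47 × 4000 + 0.12 × 9800 + 0.11 × 17400 = 80 + 4750 + 1880 + 1176 + 1914 = 9800

Door B ($16,060)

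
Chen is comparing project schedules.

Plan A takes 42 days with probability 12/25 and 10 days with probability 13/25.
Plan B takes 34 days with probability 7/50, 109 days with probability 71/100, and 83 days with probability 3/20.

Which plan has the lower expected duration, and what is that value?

Plan A (25.36 days)

Plan A = 12/25 × 42 + 13/25 × 10 = 20.16 + 5.2 = 25.36
Plan B = 7/50 × 34 + 71/100 × 109 + 3/20 × 83 = 4.76 + 77.39 + 12.45 = 94.6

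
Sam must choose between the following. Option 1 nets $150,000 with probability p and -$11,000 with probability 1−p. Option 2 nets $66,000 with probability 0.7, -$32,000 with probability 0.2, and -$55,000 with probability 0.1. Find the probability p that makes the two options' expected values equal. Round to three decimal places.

p = 0.281

EV(Option 2) = 0.7 × 66000 + 0.2 × (-32000) + 0.1 × (-55000) = 46200 − 6400 − 5500 = 34300
p·150000 + (1−p)·(-11000) = 34300
161000p − 11000 = 34300
p = (34300 + 11000) / 161000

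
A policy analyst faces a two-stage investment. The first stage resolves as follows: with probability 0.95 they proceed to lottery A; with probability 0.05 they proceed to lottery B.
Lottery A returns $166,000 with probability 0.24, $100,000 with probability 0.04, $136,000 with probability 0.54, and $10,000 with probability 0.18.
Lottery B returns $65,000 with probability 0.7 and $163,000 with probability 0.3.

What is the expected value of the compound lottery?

$117,846

EV(A) = 0.24 × 166000 + 0.04 × 100000 + 0.54 × 136000 + 0.18 × 10000 = 39840 + 4000 + 73440 + 1800 = 119080
EV(B) = 0.7 × 65000 + 0.3 × 163000 = 45500 + 48900 = 94400
Overall = 0.95 × 119080 + 0.05 × 94400 = 113126 + 4720 = 117846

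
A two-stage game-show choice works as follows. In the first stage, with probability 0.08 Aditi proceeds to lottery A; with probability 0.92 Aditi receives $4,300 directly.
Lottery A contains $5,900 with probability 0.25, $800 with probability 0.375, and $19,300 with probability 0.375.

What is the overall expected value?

$4,677

EV(A) = 0.25 × 5900 + 0.375 × 800 + 0.375 × 19300 = 1475 + 300 + 7237.5 = 9012.5
Branch B: 4300 (certain)
Overall = 0.08 × 9012.5 + 0.92 × 4300 = 721 + 3956 = 4677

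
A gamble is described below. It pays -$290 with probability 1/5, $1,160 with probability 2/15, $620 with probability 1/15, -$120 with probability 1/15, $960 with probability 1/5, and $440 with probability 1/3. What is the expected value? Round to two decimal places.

$468.67

EV = 1/5 × (-290) + 2/15 × 1160 + 1/15 × 620 + 1/15 × (-120) + 1/5 × 960 + 1/3 × 440 = -58 + 154.6667 + 41.3333 − 8 + 192 + 146.6667 = 468.6667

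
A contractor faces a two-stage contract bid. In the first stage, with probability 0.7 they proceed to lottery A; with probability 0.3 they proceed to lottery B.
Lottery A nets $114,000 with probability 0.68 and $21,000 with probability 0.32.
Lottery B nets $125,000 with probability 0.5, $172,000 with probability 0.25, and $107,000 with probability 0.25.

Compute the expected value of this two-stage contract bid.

$98,643

EV(A) = 0.68 × 114000 + 0.32 × 21000 = 77520 + 6720 = 84240
EV(B) = 0.5 × 125000 + 0.25 × 172000 + 0.25 × 107000 = 62500 + 43000 + 26750 = 132250
Overall = 0.7 × 84240 + 0.3 × 132250 = 58968 + 39675 = 98643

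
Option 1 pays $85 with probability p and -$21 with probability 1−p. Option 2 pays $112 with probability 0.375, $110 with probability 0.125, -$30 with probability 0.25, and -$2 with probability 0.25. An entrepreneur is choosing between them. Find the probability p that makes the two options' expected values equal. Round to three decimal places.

EV(Option 2) = 0.375 × 112 + 0.125 × 110 + 0.25 × (-30) + 0.25 × (-2) = 42 + 13.75 − 7.5 − 0.5 = 47.75
p·85 + (1−p)·(-21) = 47.75
106p − 21 = 47.75
p = (47.75 + 21) / 106

p = 0.649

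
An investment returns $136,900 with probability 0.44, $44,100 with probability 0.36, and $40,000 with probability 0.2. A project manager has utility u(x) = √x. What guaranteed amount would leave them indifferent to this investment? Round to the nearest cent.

E[u] = 0.44·√136900 + 0.36·√44100 + 0.2·√40000 = 0.44·370 + 0.36·210 + 0.2·200 = 278.4
CE = (278.4)² = 77506.56

$77,506.56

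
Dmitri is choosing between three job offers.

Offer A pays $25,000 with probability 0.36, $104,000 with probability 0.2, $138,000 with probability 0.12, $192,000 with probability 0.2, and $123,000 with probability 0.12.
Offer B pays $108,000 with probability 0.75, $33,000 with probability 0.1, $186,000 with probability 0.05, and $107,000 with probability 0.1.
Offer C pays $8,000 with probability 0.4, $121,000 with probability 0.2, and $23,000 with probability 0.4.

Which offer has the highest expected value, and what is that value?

Offer A = 0.36 × 25000 + 0.2 × 104000 + 0.12 × 138000 + 0.2 × 192000 + 0.12 × 123000 = 9000 + 20800 + 16560 + 38400 + 14760 = 99520
Offer B = 0.75 × 108000 + 0.1 × 33000 + 0.05 × 186000 + 0.1 × 107000 = 81000 + 3300 + 9300 + 10700 = 104300
Offer C = 0.4 × 8000 + 0.2 × 121000 + 0.4 × 23000 = 3200 + 24200 + 9200 = 36600

Offer B ($104,300)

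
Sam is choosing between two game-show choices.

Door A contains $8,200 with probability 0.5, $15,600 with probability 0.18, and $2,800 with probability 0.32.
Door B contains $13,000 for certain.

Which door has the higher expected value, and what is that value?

Door B ($13,000)

Door A = 0.5 × 8200 + 0.18 × 15600 + 0.32 × 2800 = 4100 + 2808 + 896 = 7804
Door B: 13000 (certain)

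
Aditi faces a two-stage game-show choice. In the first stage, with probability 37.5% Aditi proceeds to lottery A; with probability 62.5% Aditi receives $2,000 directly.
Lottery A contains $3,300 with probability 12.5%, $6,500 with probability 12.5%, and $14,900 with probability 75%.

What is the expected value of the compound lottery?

EV(A) = 0.125 × 3300 + 0.125 × 6500 + 0.75 × 14900 = 412.5 + 812.5 + 11175 = 12400
Branch B: 2000 (certain)
Overall = 0.375 × 12400 + 0.625 × 2000 = 4650 + 1250 = 5900

$5,900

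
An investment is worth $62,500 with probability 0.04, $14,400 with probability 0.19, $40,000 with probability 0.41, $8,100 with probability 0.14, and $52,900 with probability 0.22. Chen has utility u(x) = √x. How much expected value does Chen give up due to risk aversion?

E[u] = 0.04·√62500 + 0.19·√14400 + 0.41·√40000 + 0.14·√8100 + 0.22·√52900 = 0.04·250 + 0.19·120 + 0.41·200 + 0.14·90 + 0.22·230 = 178
CE = (178)² = 31684
Risk premium = EV − CE = 34408 − 31684 = 2724

$2,724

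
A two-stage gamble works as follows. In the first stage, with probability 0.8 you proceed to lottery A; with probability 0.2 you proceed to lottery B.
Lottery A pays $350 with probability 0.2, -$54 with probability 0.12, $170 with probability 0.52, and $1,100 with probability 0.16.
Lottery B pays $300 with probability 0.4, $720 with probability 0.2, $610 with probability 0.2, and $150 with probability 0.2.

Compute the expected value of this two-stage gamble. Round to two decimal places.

EV(A) = 0.2 × 350 + 0.12 × (-54) + 0.52 × 170 + 0.16 × 1100 = 70 − 6.48 + 88.4 + 176 = 327.92
EV(B) = 0.4 × 300 + 0.2 × 720 + 0.2 × 610 + 0.2 × 150 = 120 + 144 + 122 + 30 = 416
Overall = 0.8 × 327.92 + 0.2 × 416 = 262.336 + 83.2 = 345.536

$345.54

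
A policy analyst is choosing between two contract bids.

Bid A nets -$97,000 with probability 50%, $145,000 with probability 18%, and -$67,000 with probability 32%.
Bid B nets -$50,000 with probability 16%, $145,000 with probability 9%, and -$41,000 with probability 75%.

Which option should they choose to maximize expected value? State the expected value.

Bid B (-$25,700)

Bid A = 0.5 × (-97000) + 0.18 × 145000 + 0.32 × (-67000) = -48500 + 26100 − 21440 = -43840
Bid B = 0.16 × (-50000) + 0.09 × 145000 + 0.75 × (-41000) = -8000 + 13050 − 30750 = -25700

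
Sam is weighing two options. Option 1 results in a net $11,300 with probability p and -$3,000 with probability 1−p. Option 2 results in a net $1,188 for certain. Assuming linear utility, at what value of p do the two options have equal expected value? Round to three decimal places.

p·11300 + (1−p)·(-3000) = 1188
14300p − 3000 = 1188
p = (1188 + 3000) / 14300

p = 0.293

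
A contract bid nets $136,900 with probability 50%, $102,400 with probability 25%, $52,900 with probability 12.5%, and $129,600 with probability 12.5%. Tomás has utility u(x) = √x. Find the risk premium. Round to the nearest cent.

$2,110.94

E[u] = 0.5·√136900 + 0.25·√102400 + 0.125·√52900 + 0.125·√129600 = 0.5·370 + 0.25·320 + 0.125·230 + 0.125·360 = 338.75
CE = (338.75)² = 114751.5625
Risk premium = EV − CE = 116862.5 − 114751.5625 = 2110.9375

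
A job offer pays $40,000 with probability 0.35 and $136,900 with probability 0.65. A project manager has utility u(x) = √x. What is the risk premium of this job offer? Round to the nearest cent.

E[u] = 0.35·√40000 + 0.65·√136900 = 0.35·200 + 0.65·370 = 310.5
CE = (310.5)² = 96410.25
Risk premium = EV − CE = 102985 − 96410.25 = 6574.75

$6,574.75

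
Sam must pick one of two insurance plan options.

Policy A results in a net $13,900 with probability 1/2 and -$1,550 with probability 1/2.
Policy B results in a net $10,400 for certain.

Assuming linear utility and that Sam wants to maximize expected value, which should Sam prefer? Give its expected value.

Policy B ($10,400)

Policy A = 1/2 × 13900 + 1/2 × (-1550) = 6950 − 775 = 6175
Policy B: 10400 (certain)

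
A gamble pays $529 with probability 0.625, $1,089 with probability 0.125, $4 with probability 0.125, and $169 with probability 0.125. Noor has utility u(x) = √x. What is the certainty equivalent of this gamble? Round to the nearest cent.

E[u] = 0.625·√529 + 0.125·√1089 + 0.125·√4 + 0.125·√169 = 0.625·23 + 0.125·33 + 0.125·2 + 0.125·13 = 20.375
CE = (20.375)² = 415.140625

$415.14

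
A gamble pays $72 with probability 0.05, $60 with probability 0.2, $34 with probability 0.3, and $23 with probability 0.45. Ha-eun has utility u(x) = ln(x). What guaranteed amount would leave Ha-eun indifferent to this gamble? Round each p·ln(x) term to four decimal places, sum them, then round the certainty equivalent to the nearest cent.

E[u] = 0.05·ln(72) + 0.2·ln(60) + 0.3·ln(34) + 0.45·ln(23) = 0.2138 + 0.8189 + 1.0579 + 1.4110 = 3.5016
CE = e^3.5016 ≈ 33.17

$33.17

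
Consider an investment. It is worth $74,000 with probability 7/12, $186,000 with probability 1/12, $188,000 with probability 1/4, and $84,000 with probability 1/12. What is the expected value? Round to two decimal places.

$112,666.67

EV = 7/12 × 74000 + 1/12 × 186000 + 1/4 × 188000 + 1/12 × 84000 = 43166.6667 + 15500 + 47000 + 7000 = 112666.6667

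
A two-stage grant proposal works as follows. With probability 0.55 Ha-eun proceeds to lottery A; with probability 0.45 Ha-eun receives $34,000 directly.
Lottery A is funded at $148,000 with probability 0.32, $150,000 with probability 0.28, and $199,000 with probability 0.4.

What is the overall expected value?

EV(A) = 0.32 × 148000 + 0.28 × 150000 + 0.4 × 199000 = 47360 + 42000 + 79600 = 168960
Branch B: 34000 (certain)
Overall = 0.55 × 168960 + 0.45 × 34000 = 92928 + 15300 = 108228

$108,228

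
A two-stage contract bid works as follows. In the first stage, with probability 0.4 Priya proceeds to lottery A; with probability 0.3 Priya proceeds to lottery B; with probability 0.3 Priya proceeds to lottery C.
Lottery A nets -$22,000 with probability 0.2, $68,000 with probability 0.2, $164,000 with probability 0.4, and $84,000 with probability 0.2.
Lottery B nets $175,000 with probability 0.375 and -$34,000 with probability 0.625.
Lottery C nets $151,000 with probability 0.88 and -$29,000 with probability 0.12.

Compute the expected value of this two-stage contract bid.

$88,772.50

EV(A) = 0.2 × (-22000) + 0.2 × 68000 + 0.4 × 164000 + 0.2 × 84000 = -4400 + 13600 + 65600 + 16800 = 91600
EV(B) = 0.375 × 175000 + 0.625 × (-34000) = 65625 − 21250 = 44375
EV(C) = 0.88 × 151000 + 0.12 × (-29000) = 132880 − 3480 = 129400
Overall = 0.4 × 91600 + 0.3 × 44375 + 0.3 × 129400 = 36640 + 13312.5 + 38820 = 88772.5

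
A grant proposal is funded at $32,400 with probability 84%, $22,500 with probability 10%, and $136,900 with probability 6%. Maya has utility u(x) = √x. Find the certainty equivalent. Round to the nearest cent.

E[u] = 0.84·√32400 + 0.1·√22500 + 0.06·√136900 = 0.84·180 + 0.1·150 + 0.06·370 = 188.4
CE = (188.4)² = 35494.56

$35,494.56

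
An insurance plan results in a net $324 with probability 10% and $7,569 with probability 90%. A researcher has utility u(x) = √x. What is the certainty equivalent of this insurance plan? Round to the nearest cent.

$6,416.01

E[u] = 0.1·√324 + 0.9·√7569 = 0.1·18 + 0.9·87 = 80.1
CE = (80.1)² = 6416.01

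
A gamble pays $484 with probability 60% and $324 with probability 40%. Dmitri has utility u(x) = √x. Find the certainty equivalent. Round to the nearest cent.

E[u] = 0.6·√484 + 0.4·√324 = 0.6·22 + 0.4·18 = 20.4
CE = (20.4)² = 416.16

$416.16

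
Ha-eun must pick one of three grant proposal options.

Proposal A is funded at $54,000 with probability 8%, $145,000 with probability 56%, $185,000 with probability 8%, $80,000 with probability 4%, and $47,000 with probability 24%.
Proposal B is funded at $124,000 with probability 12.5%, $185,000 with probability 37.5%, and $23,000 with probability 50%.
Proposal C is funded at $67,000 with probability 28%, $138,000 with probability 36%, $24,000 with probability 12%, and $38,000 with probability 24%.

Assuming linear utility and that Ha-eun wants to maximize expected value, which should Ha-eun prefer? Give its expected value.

Proposal A = 0.08 × 54000 + 0.56 × 145000 + 0.08 × 185000 + 0.04 × 80000 + 0.24 × 47000 = 4320 + 81200 + 14800 + 3200 + 11280 = 114800
Proposal B = 0.125 × 124000 + 0.375 × 185000 + 0.5 × 23000 = 15500 + 69375 + 11500 = 96375
Proposal C = 0.28 × 67000 + 0.36 × 138000 + 0.12 × 24000 + 0.24 × 38000 = 18760 + 49680 + 2880 + 9120 = 80440

Proposal A ($114,800)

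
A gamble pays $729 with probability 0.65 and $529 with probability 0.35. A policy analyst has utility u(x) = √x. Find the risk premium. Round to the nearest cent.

E[u] = 0.65·√729 + 0.35·√529 = 0.65·27 + 0.35·23 = 25.6
CE = (25.6)² = 655.36
Risk premium = EV − CE = 659 − 655.36 = 3.64

$3.64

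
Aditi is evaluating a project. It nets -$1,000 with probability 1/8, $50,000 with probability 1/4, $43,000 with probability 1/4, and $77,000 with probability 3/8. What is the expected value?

EV = 1/8 × (-1000) + 1/4 × 50000 + 1/4 × 43000 + 3/8 × 77000 = -125 + 12500 + 10750 + 28875 = 52000

$52,000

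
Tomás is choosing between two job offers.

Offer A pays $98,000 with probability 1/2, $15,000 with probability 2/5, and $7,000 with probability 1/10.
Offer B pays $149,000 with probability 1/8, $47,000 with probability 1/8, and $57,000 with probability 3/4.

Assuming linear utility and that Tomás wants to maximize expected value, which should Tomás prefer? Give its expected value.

Offer A = 1/2 × 98000 + 2/5 × 15000 + 1/10 × 7000 = 49000 + 6000 + 700 = 55700
Offer B = 1/8 × 149000 + 1/8 × 47000 + 3/4 × 57000 = 18625 + 5875 + 42750 = 67250

Offer B ($67,250)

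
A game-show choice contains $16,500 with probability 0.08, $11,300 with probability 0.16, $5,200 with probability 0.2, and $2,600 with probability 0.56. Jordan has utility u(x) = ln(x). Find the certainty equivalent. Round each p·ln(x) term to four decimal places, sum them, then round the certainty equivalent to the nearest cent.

$4,379.98

E[u] = 0.08·ln(16500) + 0.16·ln(11300) + 0.2·ln(5200) + 0.56·ln(2600) = 0.7769 + 1.4932 + 1.7113 + 4.4034 = 8.3848
CE = e^8.3848 ≈ 4379.98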